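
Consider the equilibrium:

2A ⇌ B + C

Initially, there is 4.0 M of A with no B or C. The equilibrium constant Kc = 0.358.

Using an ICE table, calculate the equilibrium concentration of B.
[B] = 1.090 M

ICE: [A] = 4.0 − 2x, [B] = [C] = x.
Kc = x²/(4.0 − 2x)² = 0.358 ⇒ √Kc = x/(4.0 − 2x).
x = √0.358·4.0/(1 + 2√0.358) = 0.59833·4.0/2.1967 = 1.0895.
[B] = x = 1.090 M.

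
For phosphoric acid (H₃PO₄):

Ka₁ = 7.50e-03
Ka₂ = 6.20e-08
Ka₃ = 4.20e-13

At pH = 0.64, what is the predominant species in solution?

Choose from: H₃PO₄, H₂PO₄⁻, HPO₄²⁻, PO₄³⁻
H₃PO₄

pKa1 = 2.12, pKa2 = 7.21, pKa3 = 12.38. Each pKa is the crossover between adjacent species; pH = 0.64 lies in the region where H₃PO₄ predominates.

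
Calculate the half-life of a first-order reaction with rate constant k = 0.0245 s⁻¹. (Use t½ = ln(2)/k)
28.29 s

t½ = ln(2)/k = 0.6931/0.0245 = 28.29 s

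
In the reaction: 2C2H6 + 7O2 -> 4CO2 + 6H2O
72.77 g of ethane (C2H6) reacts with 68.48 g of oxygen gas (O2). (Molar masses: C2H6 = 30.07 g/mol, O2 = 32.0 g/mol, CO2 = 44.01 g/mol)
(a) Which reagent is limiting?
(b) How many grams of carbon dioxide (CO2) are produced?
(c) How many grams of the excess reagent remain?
(a) O2, (b) 53.82 g, (c) 54.38 g

Moles of C2H6 = 72.77 g ÷ 30.07 g/mol = 2.42002 mol
Moles of O2 = 68.48 g ÷ 32.0 g/mol = 2.14 mol
Moles ÷ coefficient: C2H6: 2.42002/2 = 1.21, O2: 2.14/7 = 0.3057
(a) O2 has the smaller value, so O2 is the limiting reagent.
(b) Moles of CO2 = 2.14 mol O2 × (4/7) = 1.22286 mol; mass = 1.22286 mol × 44.01 g/mol = 53.82 g
(c) C2H6 consumed = 2.14 × (2/7) = 0.611429 mol; remaining = 2.42002 − 0.611429 = 1.80859 mol; mass = 1.80859 mol × 30.07 g/mol = 54.38 g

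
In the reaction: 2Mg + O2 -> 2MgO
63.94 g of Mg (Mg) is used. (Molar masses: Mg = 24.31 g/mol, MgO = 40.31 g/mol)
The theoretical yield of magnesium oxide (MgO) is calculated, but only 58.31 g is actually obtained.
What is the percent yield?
Moles of Mg = 63.94 g ÷ 24.31 g/mol = 2.63019 mol
Mole ratio: 2 mol MgO / 2 mol Mg
Moles of MgO = 2.63019 × (2/2) = 2.63019 mol
Theoretical yield = 2.63019 mol × 40.31 g/mol = 106.02 g
Actual yield = 58.31 g
Percent yield = (58.31 / 106.02) × 100% = 55.0%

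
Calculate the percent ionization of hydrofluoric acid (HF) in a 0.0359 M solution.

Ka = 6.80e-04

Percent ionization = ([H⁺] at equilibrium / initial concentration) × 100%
Percent ionization = 12.8%

Let x = [H⁺]. Ka = x²/(C - x) ⇒ x² + (6.80e-04)x - (6.80e-04)(0.0359) = 0. x = 4.6125e-03. Percent = (4.6125e-03/0.0359) × 100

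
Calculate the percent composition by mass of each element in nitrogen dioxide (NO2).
N: 30.45%, O: 69.55%

Molar mass of NO2 = 46.01 g/mol
% N = (1 × 14.01) / 46.01 × 100% = 14.01 / 46.01 × 100% = 30.45%
% O = (2 × 16.0) / 46.01 × 100% = 32 / 46.01 × 100% = 69.55%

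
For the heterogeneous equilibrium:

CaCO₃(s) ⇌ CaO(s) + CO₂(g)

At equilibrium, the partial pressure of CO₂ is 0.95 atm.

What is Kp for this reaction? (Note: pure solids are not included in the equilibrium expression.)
K_p = 0.95

Solids (CaCO₃, CaO) have activity 1 and are excluded.
Kp = P(CO₂) = 0.95.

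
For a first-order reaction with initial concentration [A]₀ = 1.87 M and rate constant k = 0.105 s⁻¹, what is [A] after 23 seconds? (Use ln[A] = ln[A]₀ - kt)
0.1671 M

ln[A] = ln[A]₀ - k·t = ln(1.87) - (0.105)·(23) = 0.6259 - 2.4150 = -1.7891
[A] = e^(-1.7891) = 0.1671 M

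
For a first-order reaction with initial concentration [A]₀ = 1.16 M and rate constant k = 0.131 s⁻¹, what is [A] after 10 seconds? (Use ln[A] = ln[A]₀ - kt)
0.3130 M

ln[A] = ln[A]₀ - k·t = ln(1.16) - (0.131)·(10) = 0.1484 - 1.3100 = -1.1616
[A] = e^(-1.1616) = 0.3130 M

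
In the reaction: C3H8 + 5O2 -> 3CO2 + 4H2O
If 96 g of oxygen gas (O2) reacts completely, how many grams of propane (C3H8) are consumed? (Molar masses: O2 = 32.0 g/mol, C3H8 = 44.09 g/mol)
Moles of O2 = 96 g ÷ 32.0 g/mol = 3 mol
Mole ratio: 1 mol C3H8 / 5 mol O2
Moles of C3H8 = 3 × (1/5) = 0.6 mol
Mass of C3H8 = 0.6 mol × 44.09 g/mol = 26.45 g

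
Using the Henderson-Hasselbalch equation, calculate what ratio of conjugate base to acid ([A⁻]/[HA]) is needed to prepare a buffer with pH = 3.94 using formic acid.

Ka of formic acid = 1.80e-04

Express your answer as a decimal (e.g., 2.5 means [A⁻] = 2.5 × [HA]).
[A⁻]/[HA] = 1.568

pKa = −log(1.80e-04) = 3.7447. pH = pKa + log([A⁻]/[HA]). 3.94 = 3.7447 + log(ratio). log(ratio) = 3.94 − 3.7447 = 0.1953. ratio = 10^(0.1953) = 1.568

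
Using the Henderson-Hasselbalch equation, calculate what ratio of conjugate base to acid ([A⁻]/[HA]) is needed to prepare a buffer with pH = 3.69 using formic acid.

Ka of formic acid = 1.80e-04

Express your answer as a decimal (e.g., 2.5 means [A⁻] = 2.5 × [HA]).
[A⁻]/[HA] = 0.882

pKa = −log(1.80e-04) = 3.7447. pH = pKa + log([A⁻]/[HA]). 3.69 = 3.7447 + log(ratio). log(ratio) = 3.69 − 3.7447 = -0.0547. ratio = 10^(-0.0547) = 0.882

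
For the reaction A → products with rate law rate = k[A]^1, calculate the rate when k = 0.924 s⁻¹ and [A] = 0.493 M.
0.4555 M/s

rate = k·[A]^1 = 0.924·(0.493)^1 = 0.924·0.493 = 0.4555 M/s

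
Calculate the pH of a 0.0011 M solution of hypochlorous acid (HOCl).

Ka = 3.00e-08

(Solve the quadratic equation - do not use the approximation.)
pH = 5.24

x² + Ka×x - Ka×C = 0. Using quadratic formula: [H⁺] = 5.7296e-06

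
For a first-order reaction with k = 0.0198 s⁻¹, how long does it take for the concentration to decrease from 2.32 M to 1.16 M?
35.01 s

From ln[A] = ln[A]₀ - k·t: t = ln([A]₀/[A])/k = ln(2.32/1.16)/0.0198 = ln(2.0000)/0.0198 = 0.6931/0.0198 = 35.01 s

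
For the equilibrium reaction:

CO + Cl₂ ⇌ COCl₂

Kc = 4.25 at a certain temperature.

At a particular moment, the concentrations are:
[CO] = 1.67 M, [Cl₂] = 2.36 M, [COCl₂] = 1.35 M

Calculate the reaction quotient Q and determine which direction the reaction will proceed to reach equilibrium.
Q = 0.343, Q < K, reaction proceeds forward (toward products)

Q = ([COCl₂]) / ([CO] × [Cl₂])
  = ((1.35)) / ((1.67)·(2.36)) = 1.35/3.9412 = 0.3425
Since Q = 0.3425 < Kc = 4.25, the reaction proceeds forward (toward products) to reach equilibrium.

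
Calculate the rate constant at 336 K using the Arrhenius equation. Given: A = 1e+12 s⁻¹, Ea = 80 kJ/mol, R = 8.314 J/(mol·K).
3.65e-01 s⁻¹

k = A·exp(-Ea/(R·T)) = 1e+12·exp(-80000/(8.314·336)) = 1e+12·exp(-28.6379) = 1e+12·3.6537e-13 = 3.65e-01 s⁻¹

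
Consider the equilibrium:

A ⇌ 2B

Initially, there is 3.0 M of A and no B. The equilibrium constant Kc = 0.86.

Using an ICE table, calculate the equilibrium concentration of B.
[B] = 1.406 M

ICE: [A] = 3.0 − x, [B] = 2x.
Kc = (2x)²/(3.0 − x) = 0.86 ⇒ 4x² + 0.86x − 2.58 = 0.
x = (−0.86 + √(0.86² + 4·4·2.58))/(2·4) = (−0.86 + √42.02)/8 = 0.70278.
[B] = 2x = 1.406 M.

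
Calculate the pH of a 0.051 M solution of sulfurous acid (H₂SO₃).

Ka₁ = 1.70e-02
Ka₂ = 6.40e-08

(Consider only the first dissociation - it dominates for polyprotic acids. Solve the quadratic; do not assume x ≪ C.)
pH = 1.65

x² + Ka₁·x − Ka₁·C = 0 with Ka₁ = 1.70e-02, C = 0.051.
x = (−Ka₁ + √(Ka₁² + 4·Ka₁·C))/2 = 2.2147e-02 M, so pH = 1.65.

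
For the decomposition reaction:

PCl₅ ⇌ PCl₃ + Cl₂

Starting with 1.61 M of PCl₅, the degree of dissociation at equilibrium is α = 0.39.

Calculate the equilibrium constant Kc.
K_c = 0.4014

x = α·[A]₀ = 0.39 × 1.61 = 0.6279 M dissociated.
At eq: [PCl₅] = 1.61 − 0.6279 = 0.9821 M; [PCl₃] = [Cl₂] = x = 0.6279 M.
Kc = [PCl₃][Cl₂]/[PCl₅] = (0.6279)²/0.9821 = 0.4014.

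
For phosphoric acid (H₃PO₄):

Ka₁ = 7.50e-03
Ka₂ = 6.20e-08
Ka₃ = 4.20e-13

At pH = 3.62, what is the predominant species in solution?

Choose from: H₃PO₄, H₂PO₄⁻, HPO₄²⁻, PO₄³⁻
H₂PO₄⁻

pKa1 = 2.12, pKa2 = 7.21, pKa3 = 12.38. Each pKa is the crossover between adjacent species; pH = 3.62 lies in the region where H₂PO₄⁻ predominates.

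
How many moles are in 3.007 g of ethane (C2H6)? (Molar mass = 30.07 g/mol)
Moles = 3.007 g ÷ 30.07 g/mol = 0.1 mol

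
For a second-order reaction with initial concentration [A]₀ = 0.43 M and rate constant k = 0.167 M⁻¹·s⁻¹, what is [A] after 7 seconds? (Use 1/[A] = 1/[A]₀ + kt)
0.2862 M

1/[A] = 1/[A]₀ + k·t = 1/0.43 + (0.167)·(7) = 2.3256 + 1.1690 = 3.4946
[A] = 1/3.4946 = 0.2862 M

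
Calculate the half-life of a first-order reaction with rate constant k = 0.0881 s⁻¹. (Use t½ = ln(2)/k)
7.87 s

t½ = ln(2)/k = 0.6931/0.0881 = 7.87 s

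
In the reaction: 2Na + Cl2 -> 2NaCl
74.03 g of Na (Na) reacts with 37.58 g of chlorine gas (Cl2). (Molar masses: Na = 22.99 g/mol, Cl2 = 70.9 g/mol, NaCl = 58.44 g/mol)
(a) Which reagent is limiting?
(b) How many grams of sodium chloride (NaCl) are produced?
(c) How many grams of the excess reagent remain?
(a) Cl2, (b) 61.95 g, (c) 49.66 g

Moles of Na = 74.03 g ÷ 22.99 g/mol = 3.2201 mol
Moles of Cl2 = 37.58 g ÷ 70.9 g/mol = 0.530042 mol
Moles ÷ coefficient: Na: 3.2201/2 = 1.61, Cl2: 0.530042/1 = 0.53
(a) Cl2 has the smaller value, so Cl2 is the limiting reagent.
(b) Moles of NaCl = 0.530042 mol Cl2 × (2/1) = 1.06008 mol; mass = 1.06008 mol × 58.44 g/mol = 61.95 g
(c) Na consumed = 0.530042 × (2/1) = 1.06008 mol; remaining = 3.2201 − 1.06008 = 2.16001 mol; mass = 2.16001 mol × 22.99 g/mol = 49.66 g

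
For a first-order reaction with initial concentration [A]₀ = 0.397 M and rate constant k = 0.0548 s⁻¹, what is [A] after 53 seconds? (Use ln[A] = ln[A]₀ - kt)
0.0217 M

ln[A] = ln[A]₀ - k·t = ln(0.397) - (0.0548)·(53) = -0.9238 - 2.9044 = -3.8282
[A] = e^(-3.8282) = 0.0217 M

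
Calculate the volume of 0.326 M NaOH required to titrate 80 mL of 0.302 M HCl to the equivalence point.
V_{base} = 74.1 mL

At equivalence: moles acid = moles base.
moles HCl = 0.302 M × 0.08 L = 0.02416 mol
V_NaOH = 0.02416 mol ÷ 0.326 M = 0.07411 L = 74.1 mL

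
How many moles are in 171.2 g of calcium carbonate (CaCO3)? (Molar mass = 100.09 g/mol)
Moles = 171.2 g ÷ 100.09 g/mol = 1.71 mol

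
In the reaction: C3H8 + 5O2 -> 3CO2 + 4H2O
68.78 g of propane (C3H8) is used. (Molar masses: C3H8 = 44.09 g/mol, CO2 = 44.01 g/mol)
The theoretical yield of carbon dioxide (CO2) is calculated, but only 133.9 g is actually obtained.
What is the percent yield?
Moles of C3H8 = 68.78 g ÷ 44.09 g/mol = 1.55999 mol
Mole ratio: 3 mol CO2 / 1 mol C3H8
Moles of CO2 = 1.55999 × (3/1) = 4.67997 mol
Theoretical yield = 4.67997 mol × 44.01 g/mol = 205.97 g
Actual yield = 133.9 g
Percent yield = (133.9 / 205.97) × 100% = 65.0%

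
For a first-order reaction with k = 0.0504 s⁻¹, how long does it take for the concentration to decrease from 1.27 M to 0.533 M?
17.23 s

From ln[A] = ln[A]₀ - k·t: t = ln([A]₀/[A])/k = ln(1.27/0.533)/0.0504 = ln(2.3827)/0.0504 = 0.8683/0.0504 = 17.23 s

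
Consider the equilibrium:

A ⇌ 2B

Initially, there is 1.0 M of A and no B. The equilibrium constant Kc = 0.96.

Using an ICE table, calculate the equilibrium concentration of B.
[B] = 0.769 M

ICE: [A] = 1.0 − x, [B] = 2x.
Kc = (2x)²/(1.0 − x) = 0.96 ⇒ 4x² + 0.96x − 0.96 = 0.
x = (−0.96 + √(0.96² + 4·4·0.96))/(2·4) = (−0.96 + √16.282)/8 = 0.38438.
[B] = 2x = 0.769 M.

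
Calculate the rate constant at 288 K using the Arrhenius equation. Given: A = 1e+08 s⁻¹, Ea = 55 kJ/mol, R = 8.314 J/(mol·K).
1.06e-02 s⁻¹

k = A·exp(-Ea/(R·T)) = 1e+08·exp(-55000/(8.314·288)) = 1e+08·exp(-22.9700) = 1e+08·1.0575e-10 = 1.06e-02 s⁻¹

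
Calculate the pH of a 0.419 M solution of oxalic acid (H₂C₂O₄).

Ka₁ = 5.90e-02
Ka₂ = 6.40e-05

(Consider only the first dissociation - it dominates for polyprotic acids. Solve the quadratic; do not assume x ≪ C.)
pH = 0.88

x² + Ka₁·x − Ka₁·C = 0 with Ka₁ = 5.90e-02, C = 0.419.
x = (−Ka₁ + √(Ka₁² + 4·Ka₁·C))/2 = 1.3047e-01 M, so pH = 0.88.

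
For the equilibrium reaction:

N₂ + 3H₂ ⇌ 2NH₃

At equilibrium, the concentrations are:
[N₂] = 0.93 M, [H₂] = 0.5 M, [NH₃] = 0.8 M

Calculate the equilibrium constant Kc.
K_c = 5.5054

Kc = ([NH₃]^2) / ([N₂] × [H₂]^3)
   = ((0.8)^2) / ((0.93)·(0.5)^3)
   = 0.64 / 0.11625 = 5.5054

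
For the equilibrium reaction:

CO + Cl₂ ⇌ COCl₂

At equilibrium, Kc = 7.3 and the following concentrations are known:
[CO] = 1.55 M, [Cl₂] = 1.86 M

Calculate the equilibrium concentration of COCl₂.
[COCl₂] = 21.0459 M

Kc = ([COCl₂]) / ([CO] × [Cl₂]) = 7.3
[COCl₂]^1 = Kc · (reactant terms)/(other product terms) = 7.3 · 2.883 / 1 = 21.046
[COCl₂] = 21.0459 M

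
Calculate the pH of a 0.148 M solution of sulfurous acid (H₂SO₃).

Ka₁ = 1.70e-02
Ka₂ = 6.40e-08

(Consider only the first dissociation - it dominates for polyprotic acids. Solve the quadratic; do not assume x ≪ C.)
pH = 1.37

x² + Ka₁·x − Ka₁·C = 0 with Ka₁ = 1.70e-02, C = 0.148.
x = (−Ka₁ + √(Ka₁² + 4·Ka₁·C))/2 = 4.2375e-02 M, so pH = 1.37.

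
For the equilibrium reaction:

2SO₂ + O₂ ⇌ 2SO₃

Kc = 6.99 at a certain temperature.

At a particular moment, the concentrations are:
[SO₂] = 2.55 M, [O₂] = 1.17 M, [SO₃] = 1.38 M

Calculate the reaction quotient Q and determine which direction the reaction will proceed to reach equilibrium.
Q = 0.250, Q < K, reaction proceeds forward (toward products)

Q = ([SO₃]^2) / ([SO₂]^2 × [O₂])
  = ((1.38)^2) / ((2.55)^2·(1.17)) = 1.9044/7.6079 = 0.2503
Since Q = 0.2503 < Kc = 6.99, the reaction proceeds forward (toward products) to reach equilibrium.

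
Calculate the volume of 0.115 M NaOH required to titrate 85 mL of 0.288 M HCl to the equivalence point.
V_{base} = 212.9 mL

At equivalence: moles acid = moles base.
moles HCl = 0.288 M × 0.085 L = 0.02448 mol
V_NaOH = 0.02448 mol ÷ 0.115 M = 0.2129 L = 212.9 mL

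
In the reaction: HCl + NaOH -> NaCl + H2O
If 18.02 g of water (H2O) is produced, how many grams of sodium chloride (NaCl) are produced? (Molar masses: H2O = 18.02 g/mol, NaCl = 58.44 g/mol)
Moles of H2O = 18.02 g ÷ 18.02 g/mol = 1 mol
Mole ratio: 1 mol NaCl / 1 mol H2O
Moles of NaCl = 1 × (1/1) = 1 mol
Mass of NaCl = 1 mol × 58.44 g/mol = 58.44 g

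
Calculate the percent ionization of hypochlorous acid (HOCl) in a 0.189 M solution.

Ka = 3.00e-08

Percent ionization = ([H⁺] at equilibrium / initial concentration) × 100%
Percent ionization = 0.0398%

Let x = [H⁺]. Ka = x²/(C - x) ⇒ x² + (3.00e-08)x - (3.00e-08)(0.189) = 0. x = 7.5284e-05. Percent = (7.5284e-05/0.189) × 100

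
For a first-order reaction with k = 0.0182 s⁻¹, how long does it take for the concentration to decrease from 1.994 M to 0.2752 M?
108.81 s

From ln[A] = ln[A]₀ - k·t: t = ln([A]₀/[A])/k = ln(1.994/0.2752)/0.0182 = ln(7.2456)/0.0182 = 1.9804/0.0182 = 108.81 s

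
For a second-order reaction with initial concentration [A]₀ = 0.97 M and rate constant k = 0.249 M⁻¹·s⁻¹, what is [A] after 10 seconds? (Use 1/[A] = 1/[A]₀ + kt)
0.2840 M

1/[A] = 1/[A]₀ + k·t = 1/0.97 + (0.249)·(10) = 1.0309 + 2.4900 = 3.5209
[A] = 1/3.5209 = 0.2840 M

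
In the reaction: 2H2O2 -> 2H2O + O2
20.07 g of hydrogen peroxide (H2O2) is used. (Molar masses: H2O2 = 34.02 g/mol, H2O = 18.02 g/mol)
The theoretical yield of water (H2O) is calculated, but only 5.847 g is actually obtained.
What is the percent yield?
Moles of H2O2 = 20.07 g ÷ 34.02 g/mol = 0.589947 mol
Mole ratio: 2 mol H2O / 2 mol H2O2
Moles of H2O = 0.589947 × (2/2) = 0.589947 mol
Theoretical yield = 0.589947 mol × 18.02 g/mol = 10.631 g
Actual yield = 5.847 g
Percent yield = (5.847 / 10.631) × 100% = 55.0%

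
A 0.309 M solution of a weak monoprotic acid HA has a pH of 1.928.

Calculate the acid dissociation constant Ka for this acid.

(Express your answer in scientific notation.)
K_a = 4.69e-04

[H⁺] = 10^(−pH) = 10^(−1.928) = 1.180e-02 M. For HA ⇌ H⁺ + A⁻, Ka = x²/(C − x) = (1.180e-02)²/(0.309 − 1.180e-02) = 4.69e-04.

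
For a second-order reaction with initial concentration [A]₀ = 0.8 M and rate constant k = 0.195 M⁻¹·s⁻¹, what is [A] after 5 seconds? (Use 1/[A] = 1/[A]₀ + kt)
0.4494 M

1/[A] = 1/[A]₀ + k·t = 1/0.8 + (0.195)·(5) = 1.2500 + 0.9750 = 2.2250
[A] = 1/2.2250 = 0.4494 M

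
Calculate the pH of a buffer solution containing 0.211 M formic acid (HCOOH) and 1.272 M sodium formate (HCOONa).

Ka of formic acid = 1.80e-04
pH = 4.52

pKa = -log(1.80e-04) = 3.74. pH = pKa + log([A⁻]/[HA]) = 3.74 + log(1.272/0.211)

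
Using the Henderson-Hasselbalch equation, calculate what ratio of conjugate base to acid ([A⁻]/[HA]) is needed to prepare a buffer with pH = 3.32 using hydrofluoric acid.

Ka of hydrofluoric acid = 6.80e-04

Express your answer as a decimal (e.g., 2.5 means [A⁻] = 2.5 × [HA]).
[A⁻]/[HA] = 1.421

pKa = −log(6.80e-04) = 3.1675. pH = pKa + log([A⁻]/[HA]). 3.32 = 3.1675 + log(ratio). log(ratio) = 3.32 − 3.1675 = 0.1525. ratio = 10^(0.1525) = 1.421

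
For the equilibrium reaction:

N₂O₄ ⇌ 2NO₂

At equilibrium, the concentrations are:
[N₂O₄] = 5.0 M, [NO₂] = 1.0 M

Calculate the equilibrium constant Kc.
K_c = 0.2000

Kc = ([NO₂]^2) / ([N₂O₄])
   = ((1.0)^2) / ((5.0))
   = 1 / 5 = 0.2000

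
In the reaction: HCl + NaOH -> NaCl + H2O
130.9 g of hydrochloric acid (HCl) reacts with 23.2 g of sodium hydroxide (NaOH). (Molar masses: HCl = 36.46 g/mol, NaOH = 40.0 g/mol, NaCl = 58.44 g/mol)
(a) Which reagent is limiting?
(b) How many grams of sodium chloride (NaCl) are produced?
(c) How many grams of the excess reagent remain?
(a) NaOH, (b) 33.9 g, (c) 109.8 g

Moles of HCl = 130.9 g ÷ 36.46 g/mol = 3.59024 mol
Moles of NaOH = 23.2 g ÷ 40.0 g/mol = 0.58 mol
Moles ÷ coefficient: HCl: 3.59024/1 = 3.59, NaOH: 0.58/1 = 0.58
(a) NaOH has the smaller value, so NaOH is the limiting reagent.
(b) Moles of NaCl = 0.58 mol NaOH × (1/1) = 0.58 mol; mass = 0.58 mol × 58.44 g/mol = 33.9 g
(c) HCl consumed = 0.58 × (1/1) = 0.58 mol; remaining = 3.59024 − 0.58 = 3.01024 mol; mass = 3.01024 mol × 36.46 g/mol = 109.8 g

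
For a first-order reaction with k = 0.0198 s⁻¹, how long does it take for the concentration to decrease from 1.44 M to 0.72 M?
35.01 s

From ln[A] = ln[A]₀ - k·t: t = ln([A]₀/[A])/k = ln(1.44/0.72)/0.0198 = ln(2.0000)/0.0198 = 0.6931/0.0198 = 35.01 s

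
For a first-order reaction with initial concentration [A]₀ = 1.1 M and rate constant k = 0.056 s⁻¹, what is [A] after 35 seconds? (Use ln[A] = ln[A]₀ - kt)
0.1549 M

ln[A] = ln[A]₀ - k·t = ln(1.1) - (0.056)·(35) = 0.0953 - 1.9600 = -1.8647
[A] = e^(-1.8647) = 0.1549 M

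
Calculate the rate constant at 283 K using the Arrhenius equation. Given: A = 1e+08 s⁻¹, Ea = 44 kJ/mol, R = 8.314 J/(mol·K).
7.56e-01 s⁻¹

k = A·exp(-Ea/(R·T)) = 1e+08·exp(-44000/(8.314·283)) = 1e+08·exp(-18.7006) = 1e+08·7.5582e-09 = 7.56e-01 s⁻¹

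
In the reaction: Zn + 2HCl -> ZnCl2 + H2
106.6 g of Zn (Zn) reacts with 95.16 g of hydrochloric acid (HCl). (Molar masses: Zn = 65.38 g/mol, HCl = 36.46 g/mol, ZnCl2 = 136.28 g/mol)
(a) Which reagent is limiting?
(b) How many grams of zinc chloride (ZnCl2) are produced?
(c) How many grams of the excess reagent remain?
(a) HCl, (b) 177.8 g, (c) 21.28 g

Moles of Zn = 106.6 g ÷ 65.38 g/mol = 1.63047 mol
Moles of HCl = 95.16 g ÷ 36.46 g/mol = 2.60998 mol
Moles ÷ coefficient: Zn: 1.63047/1 = 1.63, HCl: 2.60998/2 = 1.305
(a) HCl has the smaller value, so HCl is the limiting reagent.
(b) Moles of ZnCl2 = 2.60998 mol HCl × (1/2) = 1.30499 mol; mass = 1.30499 mol × 136.28 g/mol = 177.8 g
(c) Zn consumed = 2.60998 × (1/2) = 1.30499 mol; remaining = 1.63047 − 1.30499 = 0.325476 mol; mass = 0.325476 mol × 65.38 g/mol = 21.28 g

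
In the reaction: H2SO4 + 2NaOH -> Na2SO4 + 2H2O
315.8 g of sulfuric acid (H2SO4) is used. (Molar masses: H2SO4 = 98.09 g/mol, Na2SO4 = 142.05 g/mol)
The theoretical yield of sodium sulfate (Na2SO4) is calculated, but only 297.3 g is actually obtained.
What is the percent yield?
Moles of H2SO4 = 315.8 g ÷ 98.09 g/mol = 3.21949 mol
Mole ratio: 1 mol Na2SO4 / 1 mol H2SO4
Moles of Na2SO4 = 3.21949 × (1/1) = 3.21949 mol
Theoretical yield = 3.21949 mol × 142.05 g/mol = 457.33 g
Actual yield = 297.3 g
Percent yield = (297.3 / 457.33) × 100% = 65.0%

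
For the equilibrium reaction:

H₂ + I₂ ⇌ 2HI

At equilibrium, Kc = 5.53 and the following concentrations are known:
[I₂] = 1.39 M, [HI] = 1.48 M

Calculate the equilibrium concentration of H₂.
[H₂] = 0.2850 M

Kc = ([HI]^2) / ([H₂] × [I₂]) = 5.53
[H₂]^1 = (product terms)/(Kc · other reactant terms) = 2.1904 / (5.53 · 1.39) = 0.28496
[H₂] = 0.2850 M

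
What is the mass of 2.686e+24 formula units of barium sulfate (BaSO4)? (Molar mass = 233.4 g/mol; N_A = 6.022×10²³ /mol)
Moles = 2.686e+24 ÷ 6.022×10²³ = 4.46031 mol
Mass = 4.46031 mol × 233.4 g/mol = 1041 g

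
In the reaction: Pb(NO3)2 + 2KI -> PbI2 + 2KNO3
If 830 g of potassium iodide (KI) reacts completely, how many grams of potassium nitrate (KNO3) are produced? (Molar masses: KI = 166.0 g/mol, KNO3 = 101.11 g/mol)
Moles of KI = 830 g ÷ 166.0 g/mol = 5 mol
Mole ratio: 2 mol KNO3 / 2 mol KI
Moles of KNO3 = 5 × (2/2) = 5 mol
Mass of KNO3 = 5 mol × 101.11 g/mol = 505.6 g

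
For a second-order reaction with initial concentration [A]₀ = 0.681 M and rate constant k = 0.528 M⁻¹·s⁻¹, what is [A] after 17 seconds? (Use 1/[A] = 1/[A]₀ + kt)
0.0957 M

1/[A] = 1/[A]₀ + k·t = 1/0.681 + (0.528)·(17) = 1.4684 + 8.9760 = 10.4444
[A] = 1/10.4444 = 0.0957 M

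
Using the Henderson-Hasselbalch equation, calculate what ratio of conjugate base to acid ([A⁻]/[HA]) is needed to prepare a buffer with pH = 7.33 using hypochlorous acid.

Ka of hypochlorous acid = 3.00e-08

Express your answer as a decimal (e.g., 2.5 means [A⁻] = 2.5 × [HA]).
[A⁻]/[HA] = 0.641

pKa = −log(3.00e-08) = 7.5229. pH = pKa + log([A⁻]/[HA]). 7.33 = 7.5229 + log(ratio). log(ratio) = 7.33 − 7.5229 = -0.1929. ratio = 10^(-0.1929) = 0.641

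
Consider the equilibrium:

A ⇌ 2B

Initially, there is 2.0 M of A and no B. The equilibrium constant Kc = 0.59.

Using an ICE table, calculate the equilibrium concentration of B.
[B] = 0.949 M

ICE: [A] = 2.0 − x, [B] = 2x.
Kc = (2x)²/(2.0 − x) = 0.59 ⇒ 4x² + 0.59x − 1.18 = 0.
x = (−0.59 + √(0.59² + 4·4·1.18))/(2·4) = (−0.59 + √19.228)/8 = 0.47437.
[B] = 2x = 0.949 M.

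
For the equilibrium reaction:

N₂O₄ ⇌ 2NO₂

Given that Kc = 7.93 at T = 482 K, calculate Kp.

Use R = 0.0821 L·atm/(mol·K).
K_p = 313.8075

Δn = (moles gaseous products) − (moles gaseous reactants) = 1
T = 482 K; RT = 0.0821 × 482 = 39.5722
Kp = Kc·(RT)^Δn = 7.93 × (39.5722)^1 = 7.93 × 39.5722 = 313.8075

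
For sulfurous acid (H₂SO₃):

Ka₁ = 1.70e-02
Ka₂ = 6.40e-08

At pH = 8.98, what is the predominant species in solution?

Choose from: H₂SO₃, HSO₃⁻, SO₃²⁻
SO₃²⁻

pKa1 = 1.77, pKa2 = 7.19. Each pKa is the crossover between adjacent species; pH = 8.98 lies in the region where SO₃²⁻ predominates.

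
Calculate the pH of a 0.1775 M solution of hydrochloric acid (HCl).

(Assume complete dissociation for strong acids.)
pH = 0.75

[H⁺] = 0.1775 M for strong acid. pH = -log[H⁺] = -log(0.1775)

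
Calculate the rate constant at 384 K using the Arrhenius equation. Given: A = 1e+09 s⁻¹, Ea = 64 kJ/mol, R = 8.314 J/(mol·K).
1.97e+00 s⁻¹

k = A·exp(-Ea/(R·T)) = 1e+09·exp(-64000/(8.314·384)) = 1e+09·exp(-20.0465) = 1e+09·1.9675e-09 = 1.97e+00 s⁻¹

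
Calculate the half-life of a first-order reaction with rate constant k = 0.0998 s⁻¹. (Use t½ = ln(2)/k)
6.95 s

t½ = ln(2)/k = 0.6931/0.0998 = 6.95 s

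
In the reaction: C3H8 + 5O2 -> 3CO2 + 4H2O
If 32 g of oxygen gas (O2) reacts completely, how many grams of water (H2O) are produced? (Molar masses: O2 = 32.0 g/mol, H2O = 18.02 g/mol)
Moles of O2 = 32 g ÷ 32.0 g/mol = 1 mol
Mole ratio: 4 mol H2O / 5 mol O2
Moles of H2O = 1 × (4/5) = 0.8 mol
Mass of H2O = 0.8 mol × 18.02 g/mol = 14.42 g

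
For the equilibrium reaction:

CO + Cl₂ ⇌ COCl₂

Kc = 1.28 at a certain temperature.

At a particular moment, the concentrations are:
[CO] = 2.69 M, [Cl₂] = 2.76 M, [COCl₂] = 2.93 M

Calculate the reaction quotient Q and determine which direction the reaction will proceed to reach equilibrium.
Q = 0.395, Q < K, reaction proceeds forward (toward products)

Q = ([COCl₂]) / ([CO] × [Cl₂])
  = ((2.93)) / ((2.69)·(2.76)) = 2.93/7.4244 = 0.3946
Since Q = 0.3946 < Kc = 1.28, the reaction proceeds forward (toward products) to reach equilibrium.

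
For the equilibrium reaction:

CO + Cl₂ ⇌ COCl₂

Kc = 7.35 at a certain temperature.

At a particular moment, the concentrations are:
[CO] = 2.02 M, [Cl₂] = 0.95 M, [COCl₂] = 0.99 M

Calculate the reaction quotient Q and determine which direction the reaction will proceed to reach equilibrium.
Q = 0.516, Q < K, reaction proceeds forward (toward products)

Q = ([COCl₂]) / ([CO] × [Cl₂])
  = ((0.99)) / ((2.02)·(0.95)) = 0.99/1.919 = 0.5159
Since Q = 0.5159 < Kc = 7.35, the reaction proceeds forward (toward products) to reach equilibrium.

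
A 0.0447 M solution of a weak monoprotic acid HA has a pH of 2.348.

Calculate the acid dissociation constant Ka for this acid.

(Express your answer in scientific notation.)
K_a = 5.01e-04

[H⁺] = 10^(−pH) = 10^(−2.348) = 4.487e-03 M. For HA ⇌ H⁺ + A⁻, Ka = x²/(C − x) = (4.487e-03)²/(0.0447 − 4.487e-03) = 5.01e-04.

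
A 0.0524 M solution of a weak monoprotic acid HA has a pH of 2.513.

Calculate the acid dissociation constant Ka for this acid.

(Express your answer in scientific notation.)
K_a = 1.91e-04

[H⁺] = 10^(−pH) = 10^(−2.513) = 3.069e-03 M. For HA ⇌ H⁺ + A⁻, Ka = x²/(C − x) = (3.069e-03)²/(0.0524 − 3.069e-03) = 1.91e-04.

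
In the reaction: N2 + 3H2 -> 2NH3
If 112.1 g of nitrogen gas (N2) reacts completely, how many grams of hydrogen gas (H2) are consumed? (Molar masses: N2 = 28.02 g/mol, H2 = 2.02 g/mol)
Moles of N2 = 112.1 g ÷ 28.02 g/mol = 4.00071 mol
Mole ratio: 3 mol H2 / 1 mol N2
Moles of H2 = 4.00071 × (3/1) = 12.0021 mol
Mass of H2 = 12.0021 mol × 2.02 g/mol = 24.24 g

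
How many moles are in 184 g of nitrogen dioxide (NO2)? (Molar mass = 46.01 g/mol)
Moles = 184 g ÷ 46.01 g/mol = 3.999 mol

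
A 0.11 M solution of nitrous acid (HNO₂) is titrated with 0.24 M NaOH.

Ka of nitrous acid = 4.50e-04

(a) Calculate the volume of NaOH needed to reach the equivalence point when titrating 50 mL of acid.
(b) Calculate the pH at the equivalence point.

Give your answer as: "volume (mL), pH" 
V = 22.9 mL, pH = 8.11

(a) At equivalence: moles acid = moles base.
moles acid = 0.11 × 0.05 = 0.0055 mol; V_NaOH = 0.0055/0.24 = 0.02292 L = 22.9 mL.
(b) At equivalence, all acid → conjugate base A⁻ at [A⁻] = 0.0055/0.07292 = 0.07543 M.
Kb = Kw/Ka = 1.0e-14/4.50e-04 = 2.222e-11; [OH⁻] = √(Kb·[A⁻]) = 1.295e-06; pOH = 5.89; pH = 14 − pOH = 8.11.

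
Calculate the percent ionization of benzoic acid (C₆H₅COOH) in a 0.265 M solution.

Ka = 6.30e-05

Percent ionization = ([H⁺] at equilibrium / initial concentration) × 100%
Percent ionization = 1.53%

Let x = [H⁺]. Ka = x²/(C - x) ⇒ x² + (6.30e-05)x - (6.30e-05)(0.265) = 0. x = 4.0546e-03. Percent = (4.0546e-03/0.265) × 100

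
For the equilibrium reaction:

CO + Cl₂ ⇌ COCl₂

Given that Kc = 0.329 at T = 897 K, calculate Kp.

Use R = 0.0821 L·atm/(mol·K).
K_p = 0.0045

Δn = (moles gaseous products) − (moles gaseous reactants) = -1
T = 897 K; RT = 0.0821 × 897 = 73.6437
Kp = Kc·(RT)^Δn = 0.329 × (73.6437)^-1 = 0.329 × 0.0135789 = 0.0045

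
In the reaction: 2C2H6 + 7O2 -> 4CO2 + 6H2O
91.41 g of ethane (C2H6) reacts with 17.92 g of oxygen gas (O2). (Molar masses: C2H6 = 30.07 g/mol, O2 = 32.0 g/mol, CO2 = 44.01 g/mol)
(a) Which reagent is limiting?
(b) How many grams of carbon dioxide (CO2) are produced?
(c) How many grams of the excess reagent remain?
(a) O2, (b) 14.08 g, (c) 86.6 g

Moles of C2H6 = 91.41 g ÷ 30.07 g/mol = 3.03991 mol
Moles of O2 = 17.92 g ÷ 32.0 g/mol = 0.56 mol
Moles ÷ coefficient: C2H6: 3.03991/2 = 1.52, O2: 0.56/7 = 0.08
(a) O2 has the smaller value, so O2 is the limiting reagent.
(b) Moles of CO2 = 0.56 mol O2 × (4/7) = 0.32 mol; mass = 0.32 mol × 44.01 g/mol = 14.08 g
(c) C2H6 consumed = 0.56 × (2/7) = 0.16 mol; remaining = 3.03991 − 0.16 = 2.87991 mol; mass = 2.87991 mol × 30.07 g/mol = 86.6 g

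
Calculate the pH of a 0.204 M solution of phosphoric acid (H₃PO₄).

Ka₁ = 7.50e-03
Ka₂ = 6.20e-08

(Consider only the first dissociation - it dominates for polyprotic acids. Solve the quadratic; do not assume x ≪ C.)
pH = 1.45

x² + Ka₁·x − Ka₁·C = 0 with Ka₁ = 7.50e-03, C = 0.204.
x = (−Ka₁ + √(Ka₁² + 4·Ka₁·C))/2 = 3.5545e-02 M, so pH = 1.45.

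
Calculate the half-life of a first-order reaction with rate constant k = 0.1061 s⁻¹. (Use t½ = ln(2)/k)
6.53 s

t½ = ln(2)/k = 0.6931/0.1061 = 6.53 s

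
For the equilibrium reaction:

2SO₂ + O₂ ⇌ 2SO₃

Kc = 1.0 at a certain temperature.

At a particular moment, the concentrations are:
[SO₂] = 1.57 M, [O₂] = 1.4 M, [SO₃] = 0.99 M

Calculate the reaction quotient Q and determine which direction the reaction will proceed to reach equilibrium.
Q = 0.284, Q < K, reaction proceeds forward (toward products)

Q = ([SO₃]^2) / ([SO₂]^2 × [O₂])
  = ((0.99)^2) / ((1.57)^2·(1.4)) = 0.9801/3.4509 = 0.284
Since Q = 0.284 < Kc = 1.0, the reaction proceeds forward (toward products) to reach equilibrium.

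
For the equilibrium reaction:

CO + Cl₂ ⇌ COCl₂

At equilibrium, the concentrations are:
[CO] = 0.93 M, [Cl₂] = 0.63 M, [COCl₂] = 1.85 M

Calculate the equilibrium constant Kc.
K_c = 3.1575

Kc = ([COCl₂]) / ([CO] × [Cl₂])
   = ((1.85)) / ((0.93)·(0.63))
   = 1.85 / 0.5859 = 3.1575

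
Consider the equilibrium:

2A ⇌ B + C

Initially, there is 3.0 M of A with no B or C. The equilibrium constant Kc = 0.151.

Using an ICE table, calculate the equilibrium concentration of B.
[B] = 0.656 M

ICE: [A] = 3.0 − 2x, [B] = [C] = x.
Kc = x²/(3.0 − 2x)² = 0.151 ⇒ √Kc = x/(3.0 − 2x).
x = √0.151·3.0/(1 + 2√0.151) = 0.38859·3.0/1.7772 = 0.65596.
[B] = x = 0.656 M.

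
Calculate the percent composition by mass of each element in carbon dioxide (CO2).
C: 27.29%, O: 72.71%

Molar mass of CO2 = 44.01 g/mol
% C = (1 × 12.01) / 44.01 × 100% = 12.01 / 44.01 × 100% = 27.29%
% O = (2 × 16.0) / 44.01 × 100% = 32 / 44.01 × 100% = 72.71%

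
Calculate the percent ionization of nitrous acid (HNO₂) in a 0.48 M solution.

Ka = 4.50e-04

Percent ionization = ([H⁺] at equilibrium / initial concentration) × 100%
Percent ionization = 3.02%

Let x = [H⁺]. Ka = x²/(C - x) ⇒ x² + (4.50e-04)x - (4.50e-04)(0.48) = 0. x = 1.4474e-02. Percent = (1.4474e-02/0.48) × 100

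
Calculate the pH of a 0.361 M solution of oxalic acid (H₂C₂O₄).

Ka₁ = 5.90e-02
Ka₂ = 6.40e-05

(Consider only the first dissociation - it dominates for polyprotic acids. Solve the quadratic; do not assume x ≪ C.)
pH = 0.92

x² + Ka₁·x − Ka₁·C = 0 with Ka₁ = 5.90e-02, C = 0.361.
x = (−Ka₁ + √(Ka₁² + 4·Ka₁·C))/2 = 1.1939e-01 M, so pH = 0.92.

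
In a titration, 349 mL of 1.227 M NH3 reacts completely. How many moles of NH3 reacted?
Moles = Molarity × Volume (L)
Moles = 1.227 M × 0.349 L = 0.4282 mol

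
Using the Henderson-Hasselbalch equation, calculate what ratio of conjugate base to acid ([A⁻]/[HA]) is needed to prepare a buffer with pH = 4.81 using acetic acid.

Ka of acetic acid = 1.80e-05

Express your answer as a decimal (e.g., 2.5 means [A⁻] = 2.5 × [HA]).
[A⁻]/[HA] = 1.162

pKa = −log(1.80e-05) = 4.7447. pH = pKa + log([A⁻]/[HA]). 4.81 = 4.7447 + log(ratio). log(ratio) = 4.81 − 4.7447 = 0.0653. ratio = 10^(0.0653) = 1.162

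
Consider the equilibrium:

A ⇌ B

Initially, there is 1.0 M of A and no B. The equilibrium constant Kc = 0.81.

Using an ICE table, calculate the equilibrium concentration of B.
[B] = 0.448 M

ICE: [A] = 1.0 − x, [B] = x.
Kc = x/(1.0 − x) = 0.81 ⇒ x = 0.81·1.0/(1 + 0.81) = 0.81/1.81 = 0.4475.
[B] = x = 0.448 M.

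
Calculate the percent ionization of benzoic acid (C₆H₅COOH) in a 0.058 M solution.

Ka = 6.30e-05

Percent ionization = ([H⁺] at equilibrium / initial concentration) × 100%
Percent ionization = 3.24%

Let x = [H⁺]. Ka = x²/(C - x) ⇒ x² + (6.30e-05)x - (6.30e-05)(0.058) = 0. x = 1.8803e-03. Percent = (1.8803e-03/0.058) × 100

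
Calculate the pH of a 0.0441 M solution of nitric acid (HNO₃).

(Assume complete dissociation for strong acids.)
pH = 1.36

[H⁺] = 0.0441 M for strong acid. pH = -log[H⁺] = -log(0.0441)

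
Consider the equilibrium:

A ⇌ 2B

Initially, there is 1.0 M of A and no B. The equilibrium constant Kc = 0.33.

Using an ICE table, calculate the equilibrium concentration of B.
[B] = 0.498 M

ICE: [A] = 1.0 − x, [B] = 2x.
Kc = (2x)²/(1.0 − x) = 0.33 ⇒ 4x² + 0.33x − 0.33 = 0.
x = (−0.33 + √(0.33² + 4·4·0.33))/(2·4) = (−0.33 + √5.3889)/8 = 0.24893.
[B] = 2x = 0.498 M.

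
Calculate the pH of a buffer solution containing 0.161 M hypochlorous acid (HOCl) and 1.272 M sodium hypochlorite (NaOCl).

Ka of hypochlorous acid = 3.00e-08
pH = 8.42

pKa = -log(3.00e-08) = 7.52. pH = pKa + log([A⁻]/[HA]) = 7.52 + log(1.272/0.161)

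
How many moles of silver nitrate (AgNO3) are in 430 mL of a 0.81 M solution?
Moles = Molarity × Volume (L)
Moles = 0.81 M × 0.43 L = 0.3483 mol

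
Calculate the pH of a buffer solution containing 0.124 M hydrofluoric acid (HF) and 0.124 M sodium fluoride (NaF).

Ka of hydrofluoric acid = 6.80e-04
pH = 3.17

pKa = -log(6.80e-04) = 3.17. pH = pKa + log([A⁻]/[HA]) = 3.17 + log(0.124/0.124)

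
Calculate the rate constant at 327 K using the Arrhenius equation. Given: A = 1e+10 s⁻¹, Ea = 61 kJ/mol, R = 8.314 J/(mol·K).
1.80e+00 s⁻¹

k = A·exp(-Ea/(R·T)) = 1e+10·exp(-61000/(8.314·327)) = 1e+10·exp(-22.4374) = 1e+10·1.8012e-10 = 1.80e+00 s⁻¹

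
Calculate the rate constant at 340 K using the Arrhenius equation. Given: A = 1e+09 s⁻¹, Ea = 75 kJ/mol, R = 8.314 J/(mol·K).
3.00e-03 s⁻¹

k = A·exp(-Ea/(R·T)) = 1e+09·exp(-75000/(8.314·340)) = 1e+09·exp(-26.5321) = 1e+09·3.0008e-12 = 3.00e-03 s⁻¹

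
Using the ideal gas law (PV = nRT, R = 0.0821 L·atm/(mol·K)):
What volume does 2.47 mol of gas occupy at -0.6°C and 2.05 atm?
T = -0.6°C + 273.15 = 272.55 K
V = nRT/P = (2.47 × 0.0821 × 272.55) / 2.05
V = 26.96 L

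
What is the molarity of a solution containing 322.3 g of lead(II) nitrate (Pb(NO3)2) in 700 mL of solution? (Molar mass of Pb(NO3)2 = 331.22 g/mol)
Moles of Pb(NO3)2 = 322.3 g ÷ 331.22 g/mol = 0.973069 mol
Volume = 700 mL = 0.7 L
Molarity = 0.973069 mol ÷ 0.7 L = 1.39 M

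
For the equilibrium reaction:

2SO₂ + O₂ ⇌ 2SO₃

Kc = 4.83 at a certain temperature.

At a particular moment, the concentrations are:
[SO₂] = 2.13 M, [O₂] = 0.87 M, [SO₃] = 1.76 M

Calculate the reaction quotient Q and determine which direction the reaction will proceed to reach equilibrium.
Q = 0.785, Q < K, reaction proceeds forward (toward products)

Q = ([SO₃]^2) / ([SO₂]^2 × [O₂])
  = ((1.76)^2) / ((2.13)^2·(0.87)) = 3.0976/3.9471 = 0.7848
Since Q = 0.7848 < Kc = 4.83, the reaction proceeds forward (toward products) to reach equilibrium.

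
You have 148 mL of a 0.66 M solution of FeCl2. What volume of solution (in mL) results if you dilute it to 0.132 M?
Using M₁V₁ = M₂V₂:
0.66 × 148 = 0.132 × V₂
V₂ = (0.66 × 148) / 0.132 = 740 mL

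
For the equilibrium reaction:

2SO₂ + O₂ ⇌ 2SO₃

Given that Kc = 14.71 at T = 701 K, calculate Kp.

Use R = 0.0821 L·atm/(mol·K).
K_p = 0.2556

Δn = (moles gaseous products) − (moles gaseous reactants) = -1
T = 701 K; RT = 0.0821 × 701 = 57.5521
Kp = Kc·(RT)^Δn = 14.71 × (57.5521)^-1 = 14.71 × 0.0173756 = 0.2556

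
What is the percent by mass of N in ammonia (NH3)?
Mass of N in formula = 14.01 × 1 = 14.01 g/mol
Molar mass = 17.03 g/mol
% N = (14.01/17.03) × 100% = 82.27%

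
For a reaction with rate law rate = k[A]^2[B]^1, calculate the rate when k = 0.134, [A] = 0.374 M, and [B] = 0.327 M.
0.006129 M/s

rate = k·[A]^2·[B]^1 = 0.134·(0.374)^2·(0.327)^1 = 0.134·0.139876·0.327 = 0.006129 M/s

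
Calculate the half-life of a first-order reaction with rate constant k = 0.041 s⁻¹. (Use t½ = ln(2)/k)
16.91 s

t½ = ln(2)/k = 0.6931/0.041 = 16.91 s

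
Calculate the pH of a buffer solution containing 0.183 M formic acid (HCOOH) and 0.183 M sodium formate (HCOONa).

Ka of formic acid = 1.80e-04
pH = 3.74

pKa = -log(1.80e-04) = 3.74. pH = pKa + log([A⁻]/[HA]) = 3.74 + log(0.183/0.183)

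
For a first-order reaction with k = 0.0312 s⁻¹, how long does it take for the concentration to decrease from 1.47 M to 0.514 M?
33.68 s

From ln[A] = ln[A]₀ - k·t: t = ln([A]₀/[A])/k = ln(1.47/0.514)/0.0312 = ln(2.8599)/0.0312 = 1.0508/0.0312 = 33.68 s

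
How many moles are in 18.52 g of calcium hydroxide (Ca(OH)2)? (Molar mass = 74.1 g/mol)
Moles = 18.52 g ÷ 74.1 g/mol = 0.2499 mol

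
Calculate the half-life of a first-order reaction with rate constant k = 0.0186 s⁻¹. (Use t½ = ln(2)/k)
37.27 s

t½ = ln(2)/k = 0.6931/0.0186 = 37.27 s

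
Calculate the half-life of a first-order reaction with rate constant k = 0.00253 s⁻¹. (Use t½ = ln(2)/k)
273.97 s

t½ = ln(2)/k = 0.6931/0.00253 = 273.97 s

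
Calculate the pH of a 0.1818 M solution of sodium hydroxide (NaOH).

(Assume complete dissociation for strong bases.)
pH = 13.26

[OH⁻] = 0.1818 M for strong base. pOH = -log[OH⁻] = 0.74, pH = 14 - pOH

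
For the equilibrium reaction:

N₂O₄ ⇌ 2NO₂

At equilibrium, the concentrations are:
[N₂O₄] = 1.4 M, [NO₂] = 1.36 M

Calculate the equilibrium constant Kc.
K_c = 1.3211

Kc = ([NO₂]^2) / ([N₂O₄])
   = ((1.36)^2) / ((1.4))
   = 1.8496 / 1.4 = 1.3211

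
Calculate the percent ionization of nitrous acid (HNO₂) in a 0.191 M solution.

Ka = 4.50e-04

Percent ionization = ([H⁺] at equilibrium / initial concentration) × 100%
Percent ionization = 4.74%

Let x = [H⁺]. Ka = x²/(C - x) ⇒ x² + (4.50e-04)x - (4.50e-04)(0.191) = 0. x = 9.0487e-03. Percent = (9.0487e-03/0.191) × 100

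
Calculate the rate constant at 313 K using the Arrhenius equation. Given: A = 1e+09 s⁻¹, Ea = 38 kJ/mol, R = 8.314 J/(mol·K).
4.55e+02 s⁻¹

k = A·exp(-Ea/(R·T)) = 1e+09·exp(-38000/(8.314·313)) = 1e+09·exp(-14.6026) = 1e+09·4.5518e-07 = 4.55e+02 s⁻¹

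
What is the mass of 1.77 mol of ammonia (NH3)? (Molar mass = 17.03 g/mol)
Mass = 1.77 mol × 17.03 g/mol = 30.14 g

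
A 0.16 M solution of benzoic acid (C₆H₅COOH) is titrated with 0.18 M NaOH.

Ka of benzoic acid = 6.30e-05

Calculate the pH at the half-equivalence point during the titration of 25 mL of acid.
pH = pKa = 4.20

At the half-equivalence point, [HA] = [A⁻], so by Henderson–Hasselbalch pH = pKa + log(1) = pKa.
pKa = −log(6.30e-05) = 4.20.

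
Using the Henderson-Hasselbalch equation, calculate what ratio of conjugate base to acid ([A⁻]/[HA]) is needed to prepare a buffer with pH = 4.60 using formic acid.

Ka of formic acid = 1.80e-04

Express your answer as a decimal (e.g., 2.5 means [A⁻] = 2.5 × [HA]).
[A⁻]/[HA] = 7.166

pKa = −log(1.80e-04) = 3.7447. pH = pKa + log([A⁻]/[HA]). 4.60 = 3.7447 + log(ratio). log(ratio) = 4.60 − 3.7447 = 0.8553. ratio = 10^(0.8553) = 7.166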